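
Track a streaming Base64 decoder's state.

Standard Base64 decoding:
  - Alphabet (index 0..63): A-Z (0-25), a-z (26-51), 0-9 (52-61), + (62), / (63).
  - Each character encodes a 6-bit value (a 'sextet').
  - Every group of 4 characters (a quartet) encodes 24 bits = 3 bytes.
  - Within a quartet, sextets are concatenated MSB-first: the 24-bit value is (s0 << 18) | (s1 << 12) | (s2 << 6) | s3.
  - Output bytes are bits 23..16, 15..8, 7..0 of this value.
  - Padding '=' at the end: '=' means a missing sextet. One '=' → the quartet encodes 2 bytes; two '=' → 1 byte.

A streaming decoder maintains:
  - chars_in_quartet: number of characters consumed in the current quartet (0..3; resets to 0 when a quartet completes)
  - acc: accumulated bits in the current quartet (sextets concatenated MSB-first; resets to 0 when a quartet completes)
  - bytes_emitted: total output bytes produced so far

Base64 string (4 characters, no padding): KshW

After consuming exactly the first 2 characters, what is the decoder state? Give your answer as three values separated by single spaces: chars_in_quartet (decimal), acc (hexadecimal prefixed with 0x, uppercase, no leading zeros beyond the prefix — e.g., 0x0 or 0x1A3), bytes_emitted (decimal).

After char 0 ('K'=10): chars_in_quartet=1 acc=0xA bytes_emitted=0
After char 1 ('s'=44): chars_in_quartet=2 acc=0x2AC bytes_emitted=0

Answer: 2 0x2AC 0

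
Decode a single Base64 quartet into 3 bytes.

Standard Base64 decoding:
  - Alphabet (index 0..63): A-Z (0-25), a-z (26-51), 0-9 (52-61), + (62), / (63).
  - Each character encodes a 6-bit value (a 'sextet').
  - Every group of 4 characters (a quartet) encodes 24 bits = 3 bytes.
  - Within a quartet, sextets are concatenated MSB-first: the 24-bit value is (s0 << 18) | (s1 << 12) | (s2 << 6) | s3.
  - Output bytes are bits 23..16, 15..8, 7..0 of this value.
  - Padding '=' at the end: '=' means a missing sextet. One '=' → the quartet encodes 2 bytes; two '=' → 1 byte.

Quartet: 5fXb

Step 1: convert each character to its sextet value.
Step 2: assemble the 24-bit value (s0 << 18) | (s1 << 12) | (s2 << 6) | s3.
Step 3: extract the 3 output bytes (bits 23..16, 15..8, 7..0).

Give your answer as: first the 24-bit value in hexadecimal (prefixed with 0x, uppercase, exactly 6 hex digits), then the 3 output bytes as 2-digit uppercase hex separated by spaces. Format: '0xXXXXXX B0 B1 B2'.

Answer: 0xE5F5DB E5 F5 DB

Derivation:
Sextets: 5=57, f=31, X=23, b=27
24-bit: (57<<18) | (31<<12) | (23<<6) | 27
      = 0xE40000 | 0x01F000 | 0x0005C0 | 0x00001B
      = 0xE5F5DB
Bytes: (v>>16)&0xFF=E5, (v>>8)&0xFF=F5, v&0xFF=DB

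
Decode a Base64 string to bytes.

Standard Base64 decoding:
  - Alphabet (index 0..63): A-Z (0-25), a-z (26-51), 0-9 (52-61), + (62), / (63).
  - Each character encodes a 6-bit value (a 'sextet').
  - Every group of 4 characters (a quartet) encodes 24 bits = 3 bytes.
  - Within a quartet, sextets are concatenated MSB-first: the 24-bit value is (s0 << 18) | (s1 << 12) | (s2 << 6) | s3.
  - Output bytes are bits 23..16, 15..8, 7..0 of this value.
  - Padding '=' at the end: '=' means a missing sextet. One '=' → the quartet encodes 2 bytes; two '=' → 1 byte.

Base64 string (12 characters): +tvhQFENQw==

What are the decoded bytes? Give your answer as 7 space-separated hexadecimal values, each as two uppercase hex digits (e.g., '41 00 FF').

Answer: FA DB E1 40 51 0D 43

Derivation:
After char 0 ('+'=62): chars_in_quartet=1 acc=0x3E bytes_emitted=0
After char 1 ('t'=45): chars_in_quartet=2 acc=0xFAD bytes_emitted=0
After char 2 ('v'=47): chars_in_quartet=3 acc=0x3EB6F bytes_emitted=0
After char 3 ('h'=33): chars_in_quartet=4 acc=0xFADBE1 -> emit FA DB E1, reset; bytes_emitted=3
After char 4 ('Q'=16): chars_in_quartet=1 acc=0x10 bytes_emitted=3
After char 5 ('F'=5): chars_in_quartet=2 acc=0x405 bytes_emitted=3
After char 6 ('E'=4): chars_in_quartet=3 acc=0x10144 bytes_emitted=3
After char 7 ('N'=13): chars_in_quartet=4 acc=0x40510D -> emit 40 51 0D, reset; bytes_emitted=6
After char 8 ('Q'=16): chars_in_quartet=1 acc=0x10 bytes_emitted=6
After char 9 ('w'=48): chars_in_quartet=2 acc=0x430 bytes_emitted=6
Padding '==': partial quartet acc=0x430 -> emit 43; bytes_emitted=7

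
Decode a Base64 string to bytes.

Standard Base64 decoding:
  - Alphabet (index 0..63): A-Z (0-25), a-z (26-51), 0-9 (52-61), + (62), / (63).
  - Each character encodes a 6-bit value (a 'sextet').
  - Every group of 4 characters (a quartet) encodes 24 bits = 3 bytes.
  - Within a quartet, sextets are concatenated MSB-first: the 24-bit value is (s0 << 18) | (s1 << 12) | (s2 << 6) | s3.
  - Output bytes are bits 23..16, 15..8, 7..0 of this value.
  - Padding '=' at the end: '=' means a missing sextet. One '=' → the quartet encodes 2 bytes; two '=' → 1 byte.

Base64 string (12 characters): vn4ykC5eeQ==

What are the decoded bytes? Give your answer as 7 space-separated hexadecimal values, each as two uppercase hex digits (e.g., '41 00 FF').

Answer: BE 7E 32 90 2E 5E 79

Derivation:
After char 0 ('v'=47): chars_in_quartet=1 acc=0x2F bytes_emitted=0
After char 1 ('n'=39): chars_in_quartet=2 acc=0xBE7 bytes_emitted=0
After char 2 ('4'=56): chars_in_quartet=3 acc=0x2F9F8 bytes_emitted=0
After char 3 ('y'=50): chars_in_quartet=4 acc=0xBE7E32 -> emit BE 7E 32, reset; bytes_emitted=3
After char 4 ('k'=36): chars_in_quartet=1 acc=0x24 bytes_emitted=3
After char 5 ('C'=2): chars_in_quartet=2 acc=0x902 bytes_emitted=3
After char 6 ('5'=57): chars_in_quartet=3 acc=0x240B9 bytes_emitted=3
After char 7 ('e'=30): chars_in_quartet=4 acc=0x902E5E -> emit 90 2E 5E, reset; bytes_emitted=6
After char 8 ('e'=30): chars_in_quartet=1 acc=0x1E bytes_emitted=6
After char 9 ('Q'=16): chars_in_quartet=2 acc=0x790 bytes_emitted=6
Padding '==': partial quartet acc=0x790 -> emit 79; bytes_emitted=7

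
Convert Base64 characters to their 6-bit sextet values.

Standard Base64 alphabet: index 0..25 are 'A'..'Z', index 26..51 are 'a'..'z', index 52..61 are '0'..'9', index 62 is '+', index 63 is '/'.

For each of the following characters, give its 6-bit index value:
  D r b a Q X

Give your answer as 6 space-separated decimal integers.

'D': A..Z range, ord('D') − ord('A') = 3
'r': a..z range, 26 + ord('r') − ord('a') = 43
'b': a..z range, 26 + ord('b') − ord('a') = 27
'a': a..z range, 26 + ord('a') − ord('a') = 26
'Q': A..Z range, ord('Q') − ord('A') = 16
'X': A..Z range, ord('X') − ord('A') = 23

Answer: 3 43 27 26 16 23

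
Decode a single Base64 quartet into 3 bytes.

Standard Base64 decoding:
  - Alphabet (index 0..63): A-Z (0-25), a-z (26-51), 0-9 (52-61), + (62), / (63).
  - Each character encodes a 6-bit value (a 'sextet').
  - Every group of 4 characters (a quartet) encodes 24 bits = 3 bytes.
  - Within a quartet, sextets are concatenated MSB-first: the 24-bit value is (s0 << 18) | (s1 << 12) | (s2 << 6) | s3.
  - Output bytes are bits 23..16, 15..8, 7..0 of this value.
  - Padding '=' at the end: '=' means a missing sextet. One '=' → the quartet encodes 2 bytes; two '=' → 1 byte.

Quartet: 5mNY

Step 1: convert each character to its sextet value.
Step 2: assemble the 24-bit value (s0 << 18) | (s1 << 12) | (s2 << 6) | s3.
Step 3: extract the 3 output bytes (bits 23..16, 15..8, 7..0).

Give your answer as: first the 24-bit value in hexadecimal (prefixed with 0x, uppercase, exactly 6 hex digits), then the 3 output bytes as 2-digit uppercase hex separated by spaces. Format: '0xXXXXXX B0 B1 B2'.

Answer: 0xE66358 E6 63 58

Derivation:
Sextets: 5=57, m=38, N=13, Y=24
24-bit: (57<<18) | (38<<12) | (13<<6) | 24
      = 0xE40000 | 0x026000 | 0x000340 | 0x000018
      = 0xE66358
Bytes: (v>>16)&0xFF=E6, (v>>8)&0xFF=63, v&0xFF=58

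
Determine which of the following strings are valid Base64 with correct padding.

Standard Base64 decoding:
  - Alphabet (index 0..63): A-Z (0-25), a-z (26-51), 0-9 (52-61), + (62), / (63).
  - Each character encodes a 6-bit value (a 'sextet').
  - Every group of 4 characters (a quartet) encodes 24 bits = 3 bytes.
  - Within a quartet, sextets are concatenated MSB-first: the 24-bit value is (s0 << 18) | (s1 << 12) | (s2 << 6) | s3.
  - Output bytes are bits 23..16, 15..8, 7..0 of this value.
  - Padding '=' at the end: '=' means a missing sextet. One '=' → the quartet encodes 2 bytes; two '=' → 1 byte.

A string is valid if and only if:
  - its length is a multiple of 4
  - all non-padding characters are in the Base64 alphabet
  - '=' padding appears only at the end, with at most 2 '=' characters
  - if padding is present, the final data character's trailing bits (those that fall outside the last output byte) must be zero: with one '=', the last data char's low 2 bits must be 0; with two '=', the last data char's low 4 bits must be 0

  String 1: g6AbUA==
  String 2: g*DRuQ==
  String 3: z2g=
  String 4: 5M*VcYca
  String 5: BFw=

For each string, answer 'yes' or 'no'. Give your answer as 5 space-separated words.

Answer: yes no yes no yes

Derivation:
String 1: 'g6AbUA==' → valid
String 2: 'g*DRuQ==' → invalid (bad char(s): ['*'])
String 3: 'z2g=' → valid
String 4: '5M*VcYca' → invalid (bad char(s): ['*'])
String 5: 'BFw=' → valid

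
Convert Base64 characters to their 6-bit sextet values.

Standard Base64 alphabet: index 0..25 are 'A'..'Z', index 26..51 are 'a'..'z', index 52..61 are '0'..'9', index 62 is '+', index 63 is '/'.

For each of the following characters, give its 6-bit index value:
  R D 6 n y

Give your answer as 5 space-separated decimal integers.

'R': A..Z range, ord('R') − ord('A') = 17
'D': A..Z range, ord('D') − ord('A') = 3
'6': 0..9 range, 52 + ord('6') − ord('0') = 58
'n': a..z range, 26 + ord('n') − ord('a') = 39
'y': a..z range, 26 + ord('y') − ord('a') = 50

Answer: 17 3 58 39 50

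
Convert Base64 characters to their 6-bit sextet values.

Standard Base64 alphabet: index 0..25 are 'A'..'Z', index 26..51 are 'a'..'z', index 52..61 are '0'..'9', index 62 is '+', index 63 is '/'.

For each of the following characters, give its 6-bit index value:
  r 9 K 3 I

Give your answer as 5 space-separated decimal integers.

'r': a..z range, 26 + ord('r') − ord('a') = 43
'9': 0..9 range, 52 + ord('9') − ord('0') = 61
'K': A..Z range, ord('K') − ord('A') = 10
'3': 0..9 range, 52 + ord('3') − ord('0') = 55
'I': A..Z range, ord('I') − ord('A') = 8

Answer: 43 61 10 55 8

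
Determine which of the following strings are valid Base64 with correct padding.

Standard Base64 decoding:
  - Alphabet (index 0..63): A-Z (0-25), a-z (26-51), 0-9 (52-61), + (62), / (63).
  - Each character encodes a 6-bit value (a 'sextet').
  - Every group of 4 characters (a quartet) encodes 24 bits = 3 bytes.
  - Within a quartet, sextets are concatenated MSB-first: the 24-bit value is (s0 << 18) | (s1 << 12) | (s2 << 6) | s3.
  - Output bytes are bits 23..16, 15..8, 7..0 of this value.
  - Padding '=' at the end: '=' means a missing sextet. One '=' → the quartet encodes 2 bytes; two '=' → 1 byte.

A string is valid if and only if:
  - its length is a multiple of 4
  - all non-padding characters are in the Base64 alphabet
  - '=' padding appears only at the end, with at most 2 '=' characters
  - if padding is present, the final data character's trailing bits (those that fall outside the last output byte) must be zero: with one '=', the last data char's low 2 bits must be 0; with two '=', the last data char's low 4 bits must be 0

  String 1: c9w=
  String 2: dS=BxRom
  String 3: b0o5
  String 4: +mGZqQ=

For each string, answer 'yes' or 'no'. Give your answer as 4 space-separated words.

Answer: yes no yes no

Derivation:
String 1: 'c9w=' → valid
String 2: 'dS=BxRom' → invalid (bad char(s): ['=']; '=' in middle)
String 3: 'b0o5' → valid
String 4: '+mGZqQ=' → invalid (len=7 not mult of 4)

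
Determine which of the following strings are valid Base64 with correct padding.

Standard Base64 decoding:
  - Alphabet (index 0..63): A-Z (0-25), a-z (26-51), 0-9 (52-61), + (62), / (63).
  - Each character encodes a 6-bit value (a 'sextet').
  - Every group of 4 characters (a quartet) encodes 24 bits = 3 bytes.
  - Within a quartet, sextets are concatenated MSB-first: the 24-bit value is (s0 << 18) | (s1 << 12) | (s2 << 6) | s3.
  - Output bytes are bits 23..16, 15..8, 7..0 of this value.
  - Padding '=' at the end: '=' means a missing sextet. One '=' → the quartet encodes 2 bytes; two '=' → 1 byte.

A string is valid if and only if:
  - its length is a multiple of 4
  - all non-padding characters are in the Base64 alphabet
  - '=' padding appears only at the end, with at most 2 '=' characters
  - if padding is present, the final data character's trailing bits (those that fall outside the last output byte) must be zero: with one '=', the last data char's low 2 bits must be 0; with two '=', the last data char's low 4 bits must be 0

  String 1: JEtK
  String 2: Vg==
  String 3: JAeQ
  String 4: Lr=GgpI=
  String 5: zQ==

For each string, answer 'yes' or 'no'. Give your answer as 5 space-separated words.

String 1: 'JEtK' → valid
String 2: 'Vg==' → valid
String 3: 'JAeQ' → valid
String 4: 'Lr=GgpI=' → invalid (bad char(s): ['=']; '=' in middle)
String 5: 'zQ==' → valid

Answer: yes yes yes no yes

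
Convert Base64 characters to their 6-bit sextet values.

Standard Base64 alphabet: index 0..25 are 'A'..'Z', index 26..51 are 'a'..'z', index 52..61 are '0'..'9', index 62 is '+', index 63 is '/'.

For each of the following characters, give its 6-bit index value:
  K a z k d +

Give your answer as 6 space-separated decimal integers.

'K': A..Z range, ord('K') − ord('A') = 10
'a': a..z range, 26 + ord('a') − ord('a') = 26
'z': a..z range, 26 + ord('z') − ord('a') = 51
'k': a..z range, 26 + ord('k') − ord('a') = 36
'd': a..z range, 26 + ord('d') − ord('a') = 29
'+': index 62

Answer: 10 26 51 36 29 62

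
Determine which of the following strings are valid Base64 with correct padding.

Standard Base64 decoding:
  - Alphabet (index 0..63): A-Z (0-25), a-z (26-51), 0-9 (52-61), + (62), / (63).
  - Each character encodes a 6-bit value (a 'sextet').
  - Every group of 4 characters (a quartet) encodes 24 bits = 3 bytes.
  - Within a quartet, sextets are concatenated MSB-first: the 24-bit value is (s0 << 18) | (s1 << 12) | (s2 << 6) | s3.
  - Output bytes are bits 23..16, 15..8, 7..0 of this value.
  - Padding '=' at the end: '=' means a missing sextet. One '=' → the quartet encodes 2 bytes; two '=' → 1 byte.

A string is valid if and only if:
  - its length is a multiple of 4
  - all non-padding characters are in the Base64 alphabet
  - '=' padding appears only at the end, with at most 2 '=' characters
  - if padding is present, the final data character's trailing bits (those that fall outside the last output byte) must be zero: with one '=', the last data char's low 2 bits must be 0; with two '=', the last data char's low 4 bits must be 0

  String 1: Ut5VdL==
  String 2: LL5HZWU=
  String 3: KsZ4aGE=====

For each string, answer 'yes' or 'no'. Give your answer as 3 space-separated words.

Answer: no yes no

Derivation:
String 1: 'Ut5VdL==' → invalid (bad trailing bits)
String 2: 'LL5HZWU=' → valid
String 3: 'KsZ4aGE=====' → invalid (5 pad chars (max 2))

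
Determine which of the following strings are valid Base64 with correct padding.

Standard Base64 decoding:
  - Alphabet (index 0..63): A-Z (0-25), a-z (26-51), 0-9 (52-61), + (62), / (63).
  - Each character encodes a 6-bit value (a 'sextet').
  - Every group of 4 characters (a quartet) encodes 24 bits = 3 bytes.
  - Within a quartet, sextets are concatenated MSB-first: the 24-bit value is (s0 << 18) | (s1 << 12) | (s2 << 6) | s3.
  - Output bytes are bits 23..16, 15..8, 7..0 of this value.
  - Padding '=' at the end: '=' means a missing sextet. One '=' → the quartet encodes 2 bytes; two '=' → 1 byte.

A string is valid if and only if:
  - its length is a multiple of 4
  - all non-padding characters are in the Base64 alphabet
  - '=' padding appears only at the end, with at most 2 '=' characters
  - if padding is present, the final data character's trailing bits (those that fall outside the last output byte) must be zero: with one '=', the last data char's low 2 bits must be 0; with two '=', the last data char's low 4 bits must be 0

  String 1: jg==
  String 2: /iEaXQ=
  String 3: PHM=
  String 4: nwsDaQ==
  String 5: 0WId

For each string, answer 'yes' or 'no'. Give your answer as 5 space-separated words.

Answer: yes no yes yes yes

Derivation:
String 1: 'jg==' → valid
String 2: '/iEaXQ=' → invalid (len=7 not mult of 4)
String 3: 'PHM=' → valid
String 4: 'nwsDaQ==' → valid
String 5: '0WId' → valid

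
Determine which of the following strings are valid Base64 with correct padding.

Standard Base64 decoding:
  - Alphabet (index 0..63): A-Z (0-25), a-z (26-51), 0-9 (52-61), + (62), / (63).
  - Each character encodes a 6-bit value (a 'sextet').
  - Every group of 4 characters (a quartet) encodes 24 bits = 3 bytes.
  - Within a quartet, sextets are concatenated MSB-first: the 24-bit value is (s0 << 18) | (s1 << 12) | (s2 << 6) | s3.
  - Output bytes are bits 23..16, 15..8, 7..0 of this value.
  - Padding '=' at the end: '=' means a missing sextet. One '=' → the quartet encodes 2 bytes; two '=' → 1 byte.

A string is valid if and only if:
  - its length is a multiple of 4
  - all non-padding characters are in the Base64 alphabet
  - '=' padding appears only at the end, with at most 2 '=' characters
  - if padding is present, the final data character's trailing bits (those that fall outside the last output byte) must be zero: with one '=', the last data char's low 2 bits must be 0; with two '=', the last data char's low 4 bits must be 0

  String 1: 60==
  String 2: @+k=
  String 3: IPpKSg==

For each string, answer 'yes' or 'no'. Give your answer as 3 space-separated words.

String 1: '60==' → invalid (bad trailing bits)
String 2: '@+k=' → invalid (bad char(s): ['@'])
String 3: 'IPpKSg==' → valid

Answer: no no yes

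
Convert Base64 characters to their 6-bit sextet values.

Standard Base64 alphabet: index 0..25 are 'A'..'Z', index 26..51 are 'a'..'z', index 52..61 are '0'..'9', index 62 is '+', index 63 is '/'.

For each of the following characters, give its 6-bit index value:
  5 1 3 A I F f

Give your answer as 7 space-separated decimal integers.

Answer: 57 53 55 0 8 5 31

Derivation:
'5': 0..9 range, 52 + ord('5') − ord('0') = 57
'1': 0..9 range, 52 + ord('1') − ord('0') = 53
'3': 0..9 range, 52 + ord('3') − ord('0') = 55
'A': A..Z range, ord('A') − ord('A') = 0
'I': A..Z range, ord('I') − ord('A') = 8
'F': A..Z range, ord('F') − ord('A') = 5
'f': a..z range, 26 + ord('f') − ord('a') = 31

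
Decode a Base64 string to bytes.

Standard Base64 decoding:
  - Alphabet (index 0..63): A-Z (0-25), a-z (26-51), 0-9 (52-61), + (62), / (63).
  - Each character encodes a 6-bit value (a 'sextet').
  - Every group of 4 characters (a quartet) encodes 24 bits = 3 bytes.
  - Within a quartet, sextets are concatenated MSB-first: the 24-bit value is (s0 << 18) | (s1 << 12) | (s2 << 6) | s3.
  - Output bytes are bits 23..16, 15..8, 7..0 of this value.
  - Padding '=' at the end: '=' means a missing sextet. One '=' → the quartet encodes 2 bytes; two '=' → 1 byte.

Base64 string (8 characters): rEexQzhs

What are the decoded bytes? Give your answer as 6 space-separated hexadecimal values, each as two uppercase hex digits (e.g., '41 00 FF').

Answer: AC 47 B1 43 38 6C

Derivation:
After char 0 ('r'=43): chars_in_quartet=1 acc=0x2B bytes_emitted=0
After char 1 ('E'=4): chars_in_quartet=2 acc=0xAC4 bytes_emitted=0
After char 2 ('e'=30): chars_in_quartet=3 acc=0x2B11E bytes_emitted=0
After char 3 ('x'=49): chars_in_quartet=4 acc=0xAC47B1 -> emit AC 47 B1, reset; bytes_emitted=3
After char 4 ('Q'=16): chars_in_quartet=1 acc=0x10 bytes_emitted=3
After char 5 ('z'=51): chars_in_quartet=2 acc=0x433 bytes_emitted=3
After char 6 ('h'=33): chars_in_quartet=3 acc=0x10CE1 bytes_emitted=3
After char 7 ('s'=44): chars_in_quartet=4 acc=0x43386C -> emit 43 38 6C, reset; bytes_emitted=6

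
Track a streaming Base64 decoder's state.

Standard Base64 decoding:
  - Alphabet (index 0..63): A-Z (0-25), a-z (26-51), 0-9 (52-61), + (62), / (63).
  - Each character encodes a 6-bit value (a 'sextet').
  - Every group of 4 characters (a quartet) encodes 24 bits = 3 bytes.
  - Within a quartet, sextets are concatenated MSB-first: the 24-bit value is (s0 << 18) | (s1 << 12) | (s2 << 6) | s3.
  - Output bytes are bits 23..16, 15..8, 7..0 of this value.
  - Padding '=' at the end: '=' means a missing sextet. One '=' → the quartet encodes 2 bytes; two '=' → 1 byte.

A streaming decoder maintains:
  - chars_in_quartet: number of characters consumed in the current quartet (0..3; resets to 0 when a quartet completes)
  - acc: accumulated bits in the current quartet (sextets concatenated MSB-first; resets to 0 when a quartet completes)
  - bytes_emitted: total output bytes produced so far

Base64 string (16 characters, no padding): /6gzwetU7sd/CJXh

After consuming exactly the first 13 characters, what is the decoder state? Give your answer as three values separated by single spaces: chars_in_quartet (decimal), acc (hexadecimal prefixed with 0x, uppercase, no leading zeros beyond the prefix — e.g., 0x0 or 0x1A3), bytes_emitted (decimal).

Answer: 1 0x2 9

Derivation:
After char 0 ('/'=63): chars_in_quartet=1 acc=0x3F bytes_emitted=0
After char 1 ('6'=58): chars_in_quartet=2 acc=0xFFA bytes_emitted=0
After char 2 ('g'=32): chars_in_quartet=3 acc=0x3FEA0 bytes_emitted=0
After char 3 ('z'=51): chars_in_quartet=4 acc=0xFFA833 -> emit FF A8 33, reset; bytes_emitted=3
After char 4 ('w'=48): chars_in_quartet=1 acc=0x30 bytes_emitted=3
After char 5 ('e'=30): chars_in_quartet=2 acc=0xC1E bytes_emitted=3
After char 6 ('t'=45): chars_in_quartet=3 acc=0x307AD bytes_emitted=3
After char 7 ('U'=20): chars_in_quartet=4 acc=0xC1EB54 -> emit C1 EB 54, reset; bytes_emitted=6
After char 8 ('7'=59): chars_in_quartet=1 acc=0x3B bytes_emitted=6
After char 9 ('s'=44): chars_in_quartet=2 acc=0xEEC bytes_emitted=6
After char 10 ('d'=29): chars_in_quartet=3 acc=0x3BB1D bytes_emitted=6
After char 11 ('/'=63): chars_in_quartet=4 acc=0xEEC77F -> emit EE C7 7F, reset; bytes_emitted=9
After char 12 ('C'=2): chars_in_quartet=1 acc=0x2 bytes_emitted=9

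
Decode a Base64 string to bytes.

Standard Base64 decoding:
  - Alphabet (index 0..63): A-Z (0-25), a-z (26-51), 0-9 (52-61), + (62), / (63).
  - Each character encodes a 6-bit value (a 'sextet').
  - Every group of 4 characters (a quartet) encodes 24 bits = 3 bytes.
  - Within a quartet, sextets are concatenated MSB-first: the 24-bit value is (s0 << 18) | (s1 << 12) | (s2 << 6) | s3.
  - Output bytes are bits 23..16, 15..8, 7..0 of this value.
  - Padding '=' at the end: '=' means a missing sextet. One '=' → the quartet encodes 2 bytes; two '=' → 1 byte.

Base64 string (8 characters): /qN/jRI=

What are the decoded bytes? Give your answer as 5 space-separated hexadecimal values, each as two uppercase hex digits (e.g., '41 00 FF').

After char 0 ('/'=63): chars_in_quartet=1 acc=0x3F bytes_emitted=0
After char 1 ('q'=42): chars_in_quartet=2 acc=0xFEA bytes_emitted=0
After char 2 ('N'=13): chars_in_quartet=3 acc=0x3FA8D bytes_emitted=0
After char 3 ('/'=63): chars_in_quartet=4 acc=0xFEA37F -> emit FE A3 7F, reset; bytes_emitted=3
After char 4 ('j'=35): chars_in_quartet=1 acc=0x23 bytes_emitted=3
After char 5 ('R'=17): chars_in_quartet=2 acc=0x8D1 bytes_emitted=3
After char 6 ('I'=8): chars_in_quartet=3 acc=0x23448 bytes_emitted=3
Padding '=': partial quartet acc=0x23448 -> emit 8D 12; bytes_emitted=5

Answer: FE A3 7F 8D 12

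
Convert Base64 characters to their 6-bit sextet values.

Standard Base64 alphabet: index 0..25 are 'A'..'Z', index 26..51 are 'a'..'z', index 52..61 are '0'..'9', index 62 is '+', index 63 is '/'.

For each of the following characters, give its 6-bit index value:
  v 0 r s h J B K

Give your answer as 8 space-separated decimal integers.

'v': a..z range, 26 + ord('v') − ord('a') = 47
'0': 0..9 range, 52 + ord('0') − ord('0') = 52
'r': a..z range, 26 + ord('r') − ord('a') = 43
's': a..z range, 26 + ord('s') − ord('a') = 44
'h': a..z range, 26 + ord('h') − ord('a') = 33
'J': A..Z range, ord('J') − ord('A') = 9
'B': A..Z range, ord('B') − ord('A') = 1
'K': A..Z range, ord('K') − ord('A') = 10

Answer: 47 52 43 44 33 9 1 10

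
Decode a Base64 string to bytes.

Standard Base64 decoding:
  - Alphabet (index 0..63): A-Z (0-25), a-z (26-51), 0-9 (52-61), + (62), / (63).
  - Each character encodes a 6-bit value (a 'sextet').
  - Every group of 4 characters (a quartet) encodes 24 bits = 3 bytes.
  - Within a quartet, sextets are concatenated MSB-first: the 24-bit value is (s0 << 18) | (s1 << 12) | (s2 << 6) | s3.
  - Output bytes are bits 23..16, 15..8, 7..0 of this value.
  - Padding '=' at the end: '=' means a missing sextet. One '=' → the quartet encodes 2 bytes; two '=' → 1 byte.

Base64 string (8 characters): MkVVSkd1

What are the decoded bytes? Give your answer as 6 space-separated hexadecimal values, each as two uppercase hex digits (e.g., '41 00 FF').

Answer: 32 45 55 4A 47 75

Derivation:
After char 0 ('M'=12): chars_in_quartet=1 acc=0xC bytes_emitted=0
After char 1 ('k'=36): chars_in_quartet=2 acc=0x324 bytes_emitted=0
After char 2 ('V'=21): chars_in_quartet=3 acc=0xC915 bytes_emitted=0
After char 3 ('V'=21): chars_in_quartet=4 acc=0x324555 -> emit 32 45 55, reset; bytes_emitted=3
After char 4 ('S'=18): chars_in_quartet=1 acc=0x12 bytes_emitted=3
After char 5 ('k'=36): chars_in_quartet=2 acc=0x4A4 bytes_emitted=3
After char 6 ('d'=29): chars_in_quartet=3 acc=0x1291D bytes_emitted=3
After char 7 ('1'=53): chars_in_quartet=4 acc=0x4A4775 -> emit 4A 47 75, reset; bytes_emitted=6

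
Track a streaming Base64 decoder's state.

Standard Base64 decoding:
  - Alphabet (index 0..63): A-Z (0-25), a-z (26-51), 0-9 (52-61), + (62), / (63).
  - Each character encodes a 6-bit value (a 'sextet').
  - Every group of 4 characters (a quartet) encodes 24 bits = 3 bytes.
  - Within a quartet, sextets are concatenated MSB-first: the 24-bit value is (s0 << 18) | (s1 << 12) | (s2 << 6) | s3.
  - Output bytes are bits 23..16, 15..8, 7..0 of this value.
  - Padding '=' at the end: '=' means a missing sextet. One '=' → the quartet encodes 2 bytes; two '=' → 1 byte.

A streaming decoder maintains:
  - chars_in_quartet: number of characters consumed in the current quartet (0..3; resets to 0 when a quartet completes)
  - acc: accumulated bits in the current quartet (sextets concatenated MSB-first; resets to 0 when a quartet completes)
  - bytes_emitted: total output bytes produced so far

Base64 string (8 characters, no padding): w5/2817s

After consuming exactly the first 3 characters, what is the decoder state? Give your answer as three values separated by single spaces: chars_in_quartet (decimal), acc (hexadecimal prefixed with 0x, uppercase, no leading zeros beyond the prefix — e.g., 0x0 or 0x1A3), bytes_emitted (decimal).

After char 0 ('w'=48): chars_in_quartet=1 acc=0x30 bytes_emitted=0
After char 1 ('5'=57): chars_in_quartet=2 acc=0xC39 bytes_emitted=0
After char 2 ('/'=63): chars_in_quartet=3 acc=0x30E7F bytes_emitted=0

Answer: 3 0x30E7F 0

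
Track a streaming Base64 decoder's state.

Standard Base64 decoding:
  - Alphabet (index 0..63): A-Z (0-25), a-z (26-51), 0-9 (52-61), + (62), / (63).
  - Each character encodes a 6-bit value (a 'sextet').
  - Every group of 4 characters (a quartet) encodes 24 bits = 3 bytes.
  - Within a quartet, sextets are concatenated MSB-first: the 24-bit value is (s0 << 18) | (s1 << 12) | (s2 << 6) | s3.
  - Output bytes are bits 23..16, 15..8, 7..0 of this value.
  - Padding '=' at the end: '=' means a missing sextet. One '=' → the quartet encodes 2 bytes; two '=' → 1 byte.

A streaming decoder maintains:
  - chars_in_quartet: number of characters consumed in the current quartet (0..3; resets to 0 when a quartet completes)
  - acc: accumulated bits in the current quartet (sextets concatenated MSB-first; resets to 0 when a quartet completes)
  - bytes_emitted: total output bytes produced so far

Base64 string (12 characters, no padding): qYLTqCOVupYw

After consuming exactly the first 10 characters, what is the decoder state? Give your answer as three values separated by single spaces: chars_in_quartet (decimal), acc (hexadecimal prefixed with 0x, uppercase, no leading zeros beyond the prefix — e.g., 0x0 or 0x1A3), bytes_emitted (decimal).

Answer: 2 0xBA9 6

Derivation:
After char 0 ('q'=42): chars_in_quartet=1 acc=0x2A bytes_emitted=0
After char 1 ('Y'=24): chars_in_quartet=2 acc=0xA98 bytes_emitted=0
After char 2 ('L'=11): chars_in_quartet=3 acc=0x2A60B bytes_emitted=0
After char 3 ('T'=19): chars_in_quartet=4 acc=0xA982D3 -> emit A9 82 D3, reset; bytes_emitted=3
After char 4 ('q'=42): chars_in_quartet=1 acc=0x2A bytes_emitted=3
After char 5 ('C'=2): chars_in_quartet=2 acc=0xA82 bytes_emitted=3
After char 6 ('O'=14): chars_in_quartet=3 acc=0x2A08E bytes_emitted=3
After char 7 ('V'=21): chars_in_quartet=4 acc=0xA82395 -> emit A8 23 95, reset; bytes_emitted=6
After char 8 ('u'=46): chars_in_quartet=1 acc=0x2E bytes_emitted=6
After char 9 ('p'=41): chars_in_quartet=2 acc=0xBA9 bytes_emitted=6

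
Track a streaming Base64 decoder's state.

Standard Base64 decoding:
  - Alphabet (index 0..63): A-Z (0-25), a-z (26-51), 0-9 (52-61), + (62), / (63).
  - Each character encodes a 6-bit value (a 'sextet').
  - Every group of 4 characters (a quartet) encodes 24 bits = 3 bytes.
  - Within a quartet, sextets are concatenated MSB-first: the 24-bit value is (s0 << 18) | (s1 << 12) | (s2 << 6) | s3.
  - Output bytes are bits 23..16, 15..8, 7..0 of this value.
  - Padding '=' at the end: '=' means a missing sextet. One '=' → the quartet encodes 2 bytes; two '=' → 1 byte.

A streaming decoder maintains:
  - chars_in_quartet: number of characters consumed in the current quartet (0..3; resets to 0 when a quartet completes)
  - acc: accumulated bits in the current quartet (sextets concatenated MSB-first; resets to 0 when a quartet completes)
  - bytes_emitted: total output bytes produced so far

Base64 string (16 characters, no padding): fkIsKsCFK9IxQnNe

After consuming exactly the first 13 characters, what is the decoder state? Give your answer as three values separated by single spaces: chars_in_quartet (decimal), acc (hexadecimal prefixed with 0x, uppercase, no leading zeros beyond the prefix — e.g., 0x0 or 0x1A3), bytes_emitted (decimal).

Answer: 1 0x10 9

Derivation:
After char 0 ('f'=31): chars_in_quartet=1 acc=0x1F bytes_emitted=0
After char 1 ('k'=36): chars_in_quartet=2 acc=0x7E4 bytes_emitted=0
After char 2 ('I'=8): chars_in_quartet=3 acc=0x1F908 bytes_emitted=0
After char 3 ('s'=44): chars_in_quartet=4 acc=0x7E422C -> emit 7E 42 2C, reset; bytes_emitted=3
After char 4 ('K'=10): chars_in_quartet=1 acc=0xA bytes_emitted=3
After char 5 ('s'=44): chars_in_quartet=2 acc=0x2AC bytes_emitted=3
After char 6 ('C'=2): chars_in_quartet=3 acc=0xAB02 bytes_emitted=3
After char 7 ('F'=5): chars_in_quartet=4 acc=0x2AC085 -> emit 2A C0 85, reset; bytes_emitted=6
After char 8 ('K'=10): chars_in_quartet=1 acc=0xA bytes_emitted=6
After char 9 ('9'=61): chars_in_quartet=2 acc=0x2BD bytes_emitted=6
After char 10 ('I'=8): chars_in_quartet=3 acc=0xAF48 bytes_emitted=6
After char 11 ('x'=49): chars_in_quartet=4 acc=0x2BD231 -> emit 2B D2 31, reset; bytes_emitted=9
After char 12 ('Q'=16): chars_in_quartet=1 acc=0x10 bytes_emitted=9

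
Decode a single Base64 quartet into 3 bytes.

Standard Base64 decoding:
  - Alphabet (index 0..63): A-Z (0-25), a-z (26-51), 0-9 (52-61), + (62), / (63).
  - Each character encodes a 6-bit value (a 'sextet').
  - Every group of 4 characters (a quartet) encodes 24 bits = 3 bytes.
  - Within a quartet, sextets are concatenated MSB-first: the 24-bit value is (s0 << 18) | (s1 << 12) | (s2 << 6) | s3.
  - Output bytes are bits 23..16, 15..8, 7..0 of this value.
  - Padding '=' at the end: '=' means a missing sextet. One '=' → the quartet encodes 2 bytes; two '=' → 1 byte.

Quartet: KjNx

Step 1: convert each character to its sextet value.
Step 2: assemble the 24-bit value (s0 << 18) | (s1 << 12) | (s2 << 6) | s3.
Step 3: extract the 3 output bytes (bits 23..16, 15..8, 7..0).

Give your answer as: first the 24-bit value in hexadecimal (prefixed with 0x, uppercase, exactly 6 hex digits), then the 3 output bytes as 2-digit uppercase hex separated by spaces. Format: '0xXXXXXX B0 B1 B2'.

Answer: 0x2A3371 2A 33 71

Derivation:
Sextets: K=10, j=35, N=13, x=49
24-bit: (10<<18) | (35<<12) | (13<<6) | 49
      = 0x280000 | 0x023000 | 0x000340 | 0x000031
      = 0x2A3371
Bytes: (v>>16)&0xFF=2A, (v>>8)&0xFF=33, v&0xFF=71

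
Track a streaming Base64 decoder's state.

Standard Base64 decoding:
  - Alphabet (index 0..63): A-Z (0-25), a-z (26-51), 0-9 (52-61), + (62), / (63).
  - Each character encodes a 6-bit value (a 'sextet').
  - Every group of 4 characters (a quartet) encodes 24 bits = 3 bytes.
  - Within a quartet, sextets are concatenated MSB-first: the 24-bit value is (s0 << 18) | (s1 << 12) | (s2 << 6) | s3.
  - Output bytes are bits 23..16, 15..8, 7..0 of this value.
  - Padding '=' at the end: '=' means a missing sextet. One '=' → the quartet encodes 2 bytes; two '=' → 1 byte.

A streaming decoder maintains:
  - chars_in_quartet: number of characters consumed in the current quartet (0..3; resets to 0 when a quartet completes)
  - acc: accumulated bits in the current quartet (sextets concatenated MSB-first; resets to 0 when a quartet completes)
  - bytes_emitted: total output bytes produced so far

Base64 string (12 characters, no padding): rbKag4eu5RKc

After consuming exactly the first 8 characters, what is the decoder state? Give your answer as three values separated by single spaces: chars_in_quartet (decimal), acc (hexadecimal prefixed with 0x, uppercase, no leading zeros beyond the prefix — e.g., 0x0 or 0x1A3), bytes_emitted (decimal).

Answer: 0 0x0 6

Derivation:
After char 0 ('r'=43): chars_in_quartet=1 acc=0x2B bytes_emitted=0
After char 1 ('b'=27): chars_in_quartet=2 acc=0xADB bytes_emitted=0
After char 2 ('K'=10): chars_in_quartet=3 acc=0x2B6CA bytes_emitted=0
After char 3 ('a'=26): chars_in_quartet=4 acc=0xADB29A -> emit AD B2 9A, reset; bytes_emitted=3
After char 4 ('g'=32): chars_in_quartet=1 acc=0x20 bytes_emitted=3
After char 5 ('4'=56): chars_in_quartet=2 acc=0x838 bytes_emitted=3
After char 6 ('e'=30): chars_in_quartet=3 acc=0x20E1E bytes_emitted=3
After char 7 ('u'=46): chars_in_quartet=4 acc=0x8387AE -> emit 83 87 AE, reset; bytes_emitted=6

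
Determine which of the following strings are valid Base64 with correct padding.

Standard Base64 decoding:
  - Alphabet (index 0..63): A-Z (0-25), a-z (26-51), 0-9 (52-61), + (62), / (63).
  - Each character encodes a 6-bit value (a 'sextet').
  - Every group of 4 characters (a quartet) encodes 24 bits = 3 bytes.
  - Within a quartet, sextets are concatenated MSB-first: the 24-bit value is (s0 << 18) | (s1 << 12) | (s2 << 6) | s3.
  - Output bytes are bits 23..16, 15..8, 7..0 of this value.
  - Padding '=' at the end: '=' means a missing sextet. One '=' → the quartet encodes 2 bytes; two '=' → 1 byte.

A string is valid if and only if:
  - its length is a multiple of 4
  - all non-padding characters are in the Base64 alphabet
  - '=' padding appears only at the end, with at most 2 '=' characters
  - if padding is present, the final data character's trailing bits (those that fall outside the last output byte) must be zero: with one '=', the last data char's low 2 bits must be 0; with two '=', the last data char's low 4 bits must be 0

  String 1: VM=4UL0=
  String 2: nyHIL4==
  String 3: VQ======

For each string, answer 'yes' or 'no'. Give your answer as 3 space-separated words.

Answer: no no no

Derivation:
String 1: 'VM=4UL0=' → invalid (bad char(s): ['=']; '=' in middle)
String 2: 'nyHIL4==' → invalid (bad trailing bits)
String 3: 'VQ======' → invalid (6 pad chars (max 2))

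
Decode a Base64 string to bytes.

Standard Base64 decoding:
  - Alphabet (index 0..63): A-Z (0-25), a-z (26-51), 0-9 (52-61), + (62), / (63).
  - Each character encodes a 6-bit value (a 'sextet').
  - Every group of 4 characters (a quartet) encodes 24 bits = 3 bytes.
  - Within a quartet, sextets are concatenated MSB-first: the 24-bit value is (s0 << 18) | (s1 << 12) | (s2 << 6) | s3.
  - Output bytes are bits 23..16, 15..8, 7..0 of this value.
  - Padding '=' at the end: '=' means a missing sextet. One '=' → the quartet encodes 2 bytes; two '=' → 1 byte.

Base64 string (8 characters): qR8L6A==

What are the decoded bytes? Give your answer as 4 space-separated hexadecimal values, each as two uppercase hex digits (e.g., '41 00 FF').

Answer: A9 1F 0B E8

Derivation:
After char 0 ('q'=42): chars_in_quartet=1 acc=0x2A bytes_emitted=0
After char 1 ('R'=17): chars_in_quartet=2 acc=0xA91 bytes_emitted=0
After char 2 ('8'=60): chars_in_quartet=3 acc=0x2A47C bytes_emitted=0
After char 3 ('L'=11): chars_in_quartet=4 acc=0xA91F0B -> emit A9 1F 0B, reset; bytes_emitted=3
After char 4 ('6'=58): chars_in_quartet=1 acc=0x3A bytes_emitted=3
After char 5 ('A'=0): chars_in_quartet=2 acc=0xE80 bytes_emitted=3
Padding '==': partial quartet acc=0xE80 -> emit E8; bytes_emitted=4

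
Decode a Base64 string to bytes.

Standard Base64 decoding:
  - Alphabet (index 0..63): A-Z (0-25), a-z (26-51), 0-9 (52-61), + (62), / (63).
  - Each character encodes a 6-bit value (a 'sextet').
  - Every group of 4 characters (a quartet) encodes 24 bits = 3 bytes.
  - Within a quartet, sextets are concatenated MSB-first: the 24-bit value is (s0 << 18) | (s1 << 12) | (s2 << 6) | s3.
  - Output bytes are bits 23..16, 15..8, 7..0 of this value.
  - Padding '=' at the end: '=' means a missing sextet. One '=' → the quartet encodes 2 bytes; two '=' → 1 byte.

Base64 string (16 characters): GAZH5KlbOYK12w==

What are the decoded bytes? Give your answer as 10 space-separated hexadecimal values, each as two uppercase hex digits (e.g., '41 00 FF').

Answer: 18 06 47 E4 A9 5B 39 82 B5 DB

Derivation:
After char 0 ('G'=6): chars_in_quartet=1 acc=0x6 bytes_emitted=0
After char 1 ('A'=0): chars_in_quartet=2 acc=0x180 bytes_emitted=0
After char 2 ('Z'=25): chars_in_quartet=3 acc=0x6019 bytes_emitted=0
After char 3 ('H'=7): chars_in_quartet=4 acc=0x180647 -> emit 18 06 47, reset; bytes_emitted=3
After char 4 ('5'=57): chars_in_quartet=1 acc=0x39 bytes_emitted=3
After char 5 ('K'=10): chars_in_quartet=2 acc=0xE4A bytes_emitted=3
After char 6 ('l'=37): chars_in_quartet=3 acc=0x392A5 bytes_emitted=3
After char 7 ('b'=27): chars_in_quartet=4 acc=0xE4A95B -> emit E4 A9 5B, reset; bytes_emitted=6
After char 8 ('O'=14): chars_in_quartet=1 acc=0xE bytes_emitted=6
After char 9 ('Y'=24): chars_in_quartet=2 acc=0x398 bytes_emitted=6
After char 10 ('K'=10): chars_in_quartet=3 acc=0xE60A bytes_emitted=6
After char 11 ('1'=53): chars_in_quartet=4 acc=0x3982B5 -> emit 39 82 B5, reset; bytes_emitted=9
After char 12 ('2'=54): chars_in_quartet=1 acc=0x36 bytes_emitted=9
After char 13 ('w'=48): chars_in_quartet=2 acc=0xDB0 bytes_emitted=9
Padding '==': partial quartet acc=0xDB0 -> emit DB; bytes_emitted=10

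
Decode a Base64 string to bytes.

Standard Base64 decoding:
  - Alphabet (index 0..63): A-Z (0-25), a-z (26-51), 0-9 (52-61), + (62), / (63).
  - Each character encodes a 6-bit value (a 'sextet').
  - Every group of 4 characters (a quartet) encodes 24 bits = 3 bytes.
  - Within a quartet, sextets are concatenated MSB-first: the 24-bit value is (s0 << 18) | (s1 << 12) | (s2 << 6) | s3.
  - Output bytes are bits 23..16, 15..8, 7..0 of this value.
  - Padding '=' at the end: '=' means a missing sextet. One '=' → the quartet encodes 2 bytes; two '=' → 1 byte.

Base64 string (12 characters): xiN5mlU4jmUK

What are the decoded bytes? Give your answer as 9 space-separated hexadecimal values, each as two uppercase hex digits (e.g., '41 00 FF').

Answer: C6 23 79 9A 55 38 8E 65 0A

Derivation:
After char 0 ('x'=49): chars_in_quartet=1 acc=0x31 bytes_emitted=0
After char 1 ('i'=34): chars_in_quartet=2 acc=0xC62 bytes_emitted=0
After char 2 ('N'=13): chars_in_quartet=3 acc=0x3188D bytes_emitted=0
After char 3 ('5'=57): chars_in_quartet=4 acc=0xC62379 -> emit C6 23 79, reset; bytes_emitted=3
After char 4 ('m'=38): chars_in_quartet=1 acc=0x26 bytes_emitted=3
After char 5 ('l'=37): chars_in_quartet=2 acc=0x9A5 bytes_emitted=3
After char 6 ('U'=20): chars_in_quartet=3 acc=0x26954 bytes_emitted=3
After char 7 ('4'=56): chars_in_quartet=4 acc=0x9A5538 -> emit 9A 55 38, reset; bytes_emitted=6
After char 8 ('j'=35): chars_in_quartet=1 acc=0x23 bytes_emitted=6
After char 9 ('m'=38): chars_in_quartet=2 acc=0x8E6 bytes_emitted=6
After char 10 ('U'=20): chars_in_quartet=3 acc=0x23994 bytes_emitted=6
After char 11 ('K'=10): chars_in_quartet=4 acc=0x8E650A -> emit 8E 65 0A, reset; bytes_emitted=9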